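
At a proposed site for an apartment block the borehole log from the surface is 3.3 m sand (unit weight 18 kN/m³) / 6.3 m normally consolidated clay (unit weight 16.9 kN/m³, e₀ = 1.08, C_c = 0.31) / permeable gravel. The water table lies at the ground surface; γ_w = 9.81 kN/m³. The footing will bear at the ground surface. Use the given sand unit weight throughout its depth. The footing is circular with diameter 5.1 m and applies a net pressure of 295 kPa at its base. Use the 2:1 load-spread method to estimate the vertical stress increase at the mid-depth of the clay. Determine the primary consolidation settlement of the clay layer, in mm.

Mid-depth of clay below the ground surface: z = 3.3 + 6.3/2 = 6.45 m.
Total vertical stress at mid-clay: σ_v = 18×3.3 + 16.9×3.15 = 112.63 kPa.
Pore pressure: u = 9.81×(6.45 − 0) = 63.275 kPa.
Initial effective stress: σ'_0 = σ_v − u = 112.63 − 63.275 = 49.355 kPa.
Stress increase at mid-clay by the 2:1 spreading method:
Δσ ≈ qD²/(D+z)² = 295×5.1²/(5.1+6.45)² = 57.517 kPa
Final effective stress: σ'_f = σ'_0 + Δσ = 49.355 + 57.517 = 106.87 kPa.
Normally consolidated clay, so the full stress increment lies on the virgin compression line:
S_c = C_c·H/(1+e₀)·log₁₀(σ'_f/σ'_0) = 0.31×6.3/(1+1.08)×log₁₀(106.87/49.355)
    = 0.93894 × 0.33552 = 0.315 m

S_c ≈ 315 mm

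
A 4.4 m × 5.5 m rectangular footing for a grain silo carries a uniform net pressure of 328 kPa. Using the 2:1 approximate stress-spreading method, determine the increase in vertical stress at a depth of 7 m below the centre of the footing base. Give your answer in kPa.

Δσ_z ≈ 55.7 kPa

By the 2:1 method the load spreads at 1 horizontal : 2 vertical, so at depth z the loaded area has grown by z in each plan dimension:
Δσ = qBL/((B+z)(L+z)) = 328×4.4×5.5/((4.4+7)(5.5+7)) = 55.702 kPa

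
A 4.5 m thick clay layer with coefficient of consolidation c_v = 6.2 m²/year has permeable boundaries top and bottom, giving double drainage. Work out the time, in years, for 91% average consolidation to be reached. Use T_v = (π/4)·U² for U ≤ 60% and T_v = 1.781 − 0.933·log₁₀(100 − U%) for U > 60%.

Drainage path length: H_d = H/2 = 2.25 m (double drainage).
U > 60%: T_v = 1.781 − 0.933·log₁₀(100 − 91) = 0.89069.
t = T_v·H_d²/c_v = 0.89069×2.25²/6.2 = 0.7273 years.

t ≈ 0.727 years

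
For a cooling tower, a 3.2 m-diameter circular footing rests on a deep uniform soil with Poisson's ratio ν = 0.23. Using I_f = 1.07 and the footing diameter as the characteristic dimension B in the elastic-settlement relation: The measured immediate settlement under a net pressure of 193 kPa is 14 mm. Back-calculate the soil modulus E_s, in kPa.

E_s ≈ 44700 kPa

S_e = q·B·(1−ν²)/E_s · I_f  ⇒  E_s = q·B·(1−ν²)·I_f / S_e.
E_s = 193 × 3.2 × 0.9471 × 1.07 / 0.014 = 44710 kPa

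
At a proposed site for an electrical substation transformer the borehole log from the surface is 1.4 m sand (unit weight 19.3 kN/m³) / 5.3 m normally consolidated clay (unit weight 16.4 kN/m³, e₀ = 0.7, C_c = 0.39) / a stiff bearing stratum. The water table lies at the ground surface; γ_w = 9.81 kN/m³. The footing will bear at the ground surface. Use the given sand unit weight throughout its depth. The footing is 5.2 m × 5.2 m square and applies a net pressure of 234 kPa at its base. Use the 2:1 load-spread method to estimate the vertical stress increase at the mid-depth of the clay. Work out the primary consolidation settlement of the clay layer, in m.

S_c ≈ 0.647 m

Mid-depth of clay below the ground surface: z = 1.4 + 5.3/2 = 4.05 m.
Total vertical stress at mid-clay: σ_v = 19.3×1.4 + 16.4×2.65 = 70.48 kPa.
Pore pressure: u = 9.81×(4.05 − 0) = 39.73 kPa.
Initial effective stress: σ'_0 = σ_v − u = 70.48 − 39.73 = 30.75 kPa.
Stress increase at mid-clay by the 2:1 spreading method:
Δσ = qBL/((B+z)(L+z)) = 234×5.2×5.2/((5.2+4.05)(5.2+4.05)) = 73.95 kPa
Final effective stress: σ'_f = σ'_0 + Δσ = 30.75 + 73.95 = 104.7 kPa.
Normally consolidated clay, so the full stress increment lies on the virgin compression line:
S_c = C_c·H/(1+e₀)·log₁₀(σ'_f/σ'_0) = 0.39×5.3/(1+0.7)×log₁₀(104.7/30.75)
    = 1.2159 × 0.5321 = 0.647 m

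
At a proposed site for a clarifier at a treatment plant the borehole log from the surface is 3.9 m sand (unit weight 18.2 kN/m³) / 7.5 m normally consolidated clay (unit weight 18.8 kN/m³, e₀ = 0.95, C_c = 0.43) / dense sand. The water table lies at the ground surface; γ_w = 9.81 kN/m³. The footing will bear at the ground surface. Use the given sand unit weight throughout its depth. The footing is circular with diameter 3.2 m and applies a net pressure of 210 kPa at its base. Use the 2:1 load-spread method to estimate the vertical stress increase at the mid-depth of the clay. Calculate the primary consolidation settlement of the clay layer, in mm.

S_c ≈ 174 mm

Mid-depth of clay below the ground surface: z = 3.9 + 7.5/2 = 7.65 m.
Total vertical stress at mid-clay: σ_v = 18.2×3.9 + 18.8×3.75 = 141.48 kPa.
Pore pressure: u = 9.81×(7.65 − 0) = 75.047 kPa.
Initial effective stress: σ'_0 = σ_v − u = 141.48 − 75.047 = 66.433 kPa.
Stress increase at mid-clay by the 2:1 spreading method:
Δσ ≈ qD²/(D+z)² = 210×3.2²/(3.2+7.65)² = 18.267 kPa
Final effective stress: σ'_f = σ'_0 + Δσ = 66.433 + 18.267 = 84.7 kPa.
Normally consolidated clay, so the full stress increment lies on the virgin compression line:
S_c = C_c·H/(1+e₀)·log₁₀(σ'_f/σ'_0) = 0.43×7.5/(1+0.95)×log₁₀(84.7/66.433)
    = 1.6538 × 0.1055 = 0.1745 m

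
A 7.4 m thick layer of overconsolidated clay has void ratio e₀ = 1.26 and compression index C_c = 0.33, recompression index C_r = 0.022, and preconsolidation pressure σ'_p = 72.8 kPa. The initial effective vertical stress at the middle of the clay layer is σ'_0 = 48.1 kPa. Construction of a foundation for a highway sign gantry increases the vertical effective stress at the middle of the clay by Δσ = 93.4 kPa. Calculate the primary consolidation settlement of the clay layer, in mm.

Final effective stress: σ'_f = 48.1 + 93.4 = 141.5 kPa.
σ'_f = 141.5 > σ'_p = 72.8 kPa, so the stress path crosses the preconsolidation pressure — recompression up to σ'_p, then virgin compression beyond:
S_c = H/(1+e₀)·[C_r·log₁₀(σ'_p/σ'_0) + C_c·log₁₀(σ'_f/σ'_p)]
    = 7.4/2.26 × [0.022×log₁₀(72.8/48.1) + 0.33×log₁₀(141.5/72.8)]
    = 3.2743 × [0.0039597 + 0.095246] = 0.3248 m

S_c ≈ 325 mm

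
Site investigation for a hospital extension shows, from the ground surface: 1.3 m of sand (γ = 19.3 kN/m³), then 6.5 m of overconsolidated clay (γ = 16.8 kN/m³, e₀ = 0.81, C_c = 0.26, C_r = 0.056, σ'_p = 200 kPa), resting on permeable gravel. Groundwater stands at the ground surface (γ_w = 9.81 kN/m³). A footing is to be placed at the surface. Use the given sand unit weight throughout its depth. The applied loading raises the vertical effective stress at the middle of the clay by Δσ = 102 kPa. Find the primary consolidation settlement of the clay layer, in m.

Mid-depth of clay below the ground surface: z = 1.3 + 6.5/2 = 4.55 m.
Total vertical stress at mid-clay: σ_v = 19.3×1.3 + 16.8×3.25 = 79.69 kPa.
Pore pressure: u = 9.81×(4.55 − 0) = 44.636 kPa.
Initial effective stress: σ'_0 = σ_v − u = 79.69 − 44.636 = 35.054 kPa.
Final effective stress: σ'_f = 35.054 + 102 = 137.05 kPa.
σ'_f = 137.05 ≤ σ'_p = 200 kPa, so the clay remains overconsolidated and only the recompression index applies:
S_c = C_r·H/(1+e₀)·log₁₀(σ'_f/σ'_0) = 0.056×6.5/1.81×log₁₀(137.05/35.054)
    = 0.20111 × 0.59214 = 0.1191 m

S_c ≈ 0.119 m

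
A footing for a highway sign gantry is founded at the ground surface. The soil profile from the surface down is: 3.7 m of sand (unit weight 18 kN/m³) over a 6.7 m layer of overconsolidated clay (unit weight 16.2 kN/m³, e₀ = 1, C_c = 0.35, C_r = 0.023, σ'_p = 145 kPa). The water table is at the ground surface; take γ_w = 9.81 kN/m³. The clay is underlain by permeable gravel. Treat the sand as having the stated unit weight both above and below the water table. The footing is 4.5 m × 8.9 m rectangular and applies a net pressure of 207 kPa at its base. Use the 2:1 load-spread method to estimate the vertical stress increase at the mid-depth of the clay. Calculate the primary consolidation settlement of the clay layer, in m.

Mid-depth of clay below the ground surface: z = 3.7 + 6.7/2 = 7.05 m.
Total vertical stress at mid-clay: σ_v = 18×3.7 + 16.2×3.35 = 120.87 kPa.
Pore pressure: u = 9.81×(7.05 − 0) = 69.16 kPa.
Initial effective stress: σ'_0 = σ_v − u = 120.87 − 69.16 = 51.71 kPa.
Stress increase at mid-clay by the 2:1 spreading method:
Δσ = qBL/((B+z)(L+z)) = 207×4.5×8.9/((4.5+7.05)(8.9+7.05)) = 45.002 kPa
Final effective stress: σ'_f = 51.71 + 45.002 = 96.712 kPa.
σ'_f = 96.712 ≤ σ'_p = 145 kPa, so the clay remains overconsolidated and only the recompression index applies:
S_c = C_r·H/(1+e₀)·log₁₀(σ'_f/σ'_0) = 0.023×6.7/2×log₁₀(96.712/51.71)
    = 0.07705 × 0.27191 = 0.02095 m

S_c ≈ 0.021 m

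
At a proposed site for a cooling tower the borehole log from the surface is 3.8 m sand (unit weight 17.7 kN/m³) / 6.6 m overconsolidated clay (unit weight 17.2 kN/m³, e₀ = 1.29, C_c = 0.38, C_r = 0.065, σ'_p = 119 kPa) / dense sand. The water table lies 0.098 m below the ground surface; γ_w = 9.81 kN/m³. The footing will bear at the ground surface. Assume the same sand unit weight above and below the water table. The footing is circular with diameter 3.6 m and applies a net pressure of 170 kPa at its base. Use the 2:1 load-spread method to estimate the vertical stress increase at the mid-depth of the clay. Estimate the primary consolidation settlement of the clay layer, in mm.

Mid-depth of clay below the ground surface: z = 3.8 + 6.6/2 = 7.1 m.
Total vertical stress at mid-clay: σ_v = 17.7×3.8 + 17.2×3.3 = 124.02 kPa.
Pore pressure: u = 9.81×(7.1 − 0.098) = 68.69 kPa.
Initial effective stress: σ'_0 = σ_v − u = 124.02 − 68.69 = 55.33 kPa.
Stress increase at mid-clay by the 2:1 spreading method:
Δσ ≈ qD²/(D+z)² = 170×3.6²/(3.6+7.1)² = 19.244 kPa
Final effective stress: σ'_f = 55.33 + 19.244 = 74.574 kPa.
σ'_f = 74.574 ≤ σ'_p = 119 kPa, so the clay remains overconsolidated and only the recompression index applies:
S_c = C_r·H/(1+e₀)·log₁₀(σ'_f/σ'_0) = 0.065×6.6/2.29×log₁₀(74.574/55.33)
    = 0.18734 × 0.12963 = 0.02428 m

S_c ≈ 24.3 mm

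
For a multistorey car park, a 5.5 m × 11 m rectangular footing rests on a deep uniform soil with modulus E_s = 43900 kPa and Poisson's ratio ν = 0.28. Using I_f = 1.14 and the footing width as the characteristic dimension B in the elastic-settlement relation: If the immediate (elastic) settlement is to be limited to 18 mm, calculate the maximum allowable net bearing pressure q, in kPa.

q ≈ 137 kPa

S_e = q·B·(1−ν²)/E_s · I_f  ⇒  q = S_e·E_s / (B·(1−ν²)·I_f).
q = 0.018 × 43900 / (5.5 × 0.9216 × 1.14) = 136.7 kPa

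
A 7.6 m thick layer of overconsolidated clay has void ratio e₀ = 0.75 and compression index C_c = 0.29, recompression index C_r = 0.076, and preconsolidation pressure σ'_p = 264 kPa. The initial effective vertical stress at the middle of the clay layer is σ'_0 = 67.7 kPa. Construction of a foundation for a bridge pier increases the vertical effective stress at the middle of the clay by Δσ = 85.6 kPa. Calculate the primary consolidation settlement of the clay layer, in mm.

S_c ≈ 117 mm

Final effective stress: σ'_f = 67.7 + 85.6 = 153.3 kPa.
σ'_f = 153.3 ≤ σ'_p = 264 kPa, so the clay remains overconsolidated and only the recompression index applies:
S_c = C_r·H/(1+e₀)·log₁₀(σ'_f/σ'_0) = 0.076×7.6/1.75×log₁₀(153.3/67.7)
    = 0.33006 × 0.35495 = 0.1172 m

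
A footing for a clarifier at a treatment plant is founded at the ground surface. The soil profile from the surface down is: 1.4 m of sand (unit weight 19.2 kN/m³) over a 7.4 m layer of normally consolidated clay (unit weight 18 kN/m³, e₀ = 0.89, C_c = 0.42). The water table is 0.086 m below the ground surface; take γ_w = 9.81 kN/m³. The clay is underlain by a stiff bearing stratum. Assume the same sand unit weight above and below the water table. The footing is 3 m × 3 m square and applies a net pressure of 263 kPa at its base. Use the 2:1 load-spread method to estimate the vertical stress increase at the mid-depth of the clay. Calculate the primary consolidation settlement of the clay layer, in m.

S_c ≈ 0.426 m

Mid-depth of clay below the ground surface: z = 1.4 + 7.4/2 = 5.1 m.
Total vertical stress at mid-clay: σ_v = 19.2×1.4 + 18×3.7 = 93.48 kPa.
Pore pressure: u = 9.81×(5.1 − 0.086) = 49.187 kPa.
Initial effective stress: σ'_0 = σ_v − u = 93.48 − 49.187 = 44.293 kPa.
Stress increase at mid-clay by the 2:1 spreading method:
Δσ = qBL/((B+z)(L+z)) = 263×3×3/((3+5.1)(3+5.1)) = 36.077 kPa
Final effective stress: σ'_f = σ'_0 + Δσ = 44.293 + 36.077 = 80.37 kPa.
Normally consolidated clay, so the full stress increment lies on the virgin compression line:
S_c = C_c·H/(1+e₀)·log₁₀(σ'_f/σ'_0) = 0.42×7.4/(1+0.89)×log₁₀(80.37/44.293)
    = 1.6444 × 0.25876 = 0.4255 m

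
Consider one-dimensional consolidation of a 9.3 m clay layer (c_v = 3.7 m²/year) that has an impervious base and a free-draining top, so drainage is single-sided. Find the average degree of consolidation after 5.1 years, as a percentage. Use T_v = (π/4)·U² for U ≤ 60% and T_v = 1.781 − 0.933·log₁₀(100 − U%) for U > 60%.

Drainage path length: H_d = H = 9.3 m (single drainage).
T_v = c_v·t/H_d² = 3.7×5.1/9.3² = 0.21818.
T_v = 0.21818 corresponds to the U ≤ 60% branch:
U = √(4T_v/π) = 0.5271

U ≈ 52.7 %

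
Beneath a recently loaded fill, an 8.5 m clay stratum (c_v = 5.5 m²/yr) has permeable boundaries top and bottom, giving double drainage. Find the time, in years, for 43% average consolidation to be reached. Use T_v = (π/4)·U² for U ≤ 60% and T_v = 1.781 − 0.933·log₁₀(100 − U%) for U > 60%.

Drainage path length: H_d = H/2 = 4.25 m (double drainage).
U ≤ 60%: T_v = (π/4)·U² = (π/4)×0.43² = 0.14522.
t = T_v·H_d²/c_v = 0.14522×4.25²/5.5 = 0.4769 years.

t ≈ 0.477 years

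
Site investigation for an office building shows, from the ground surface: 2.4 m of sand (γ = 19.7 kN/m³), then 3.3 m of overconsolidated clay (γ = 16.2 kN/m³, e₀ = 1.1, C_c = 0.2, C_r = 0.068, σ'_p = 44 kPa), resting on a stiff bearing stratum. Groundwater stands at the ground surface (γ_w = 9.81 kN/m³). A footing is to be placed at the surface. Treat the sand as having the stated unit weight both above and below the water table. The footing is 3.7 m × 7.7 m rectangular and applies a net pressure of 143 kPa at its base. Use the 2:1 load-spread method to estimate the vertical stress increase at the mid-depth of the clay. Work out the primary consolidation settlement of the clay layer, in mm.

Mid-depth of clay below the ground surface: z = 2.4 + 3.3/2 = 4.05 m.
Total vertical stress at mid-clay: σ_v = 19.7×2.4 + 16.2×1.65 = 74.01 kPa.
Pore pressure: u = 9.81×(4.05 − 0) = 39.73 kPa.
Initial effective stress: σ'_0 = σ_v − u = 74.01 − 39.73 = 34.28 kPa.
Stress increase at mid-clay by the 2:1 spreading method:
Δσ = qBL/((B+z)(L+z)) = 143×3.7×7.7/((3.7+4.05)(7.7+4.05)) = 44.739 kPa
Final effective stress: σ'_f = 34.28 + 44.739 = 79.019 kPa.
σ'_f = 79.019 > σ'_p = 44 kPa, so the stress path crosses the preconsolidation pressure — recompression up to σ'_p, then virgin compression beyond:
S_c = H/(1+e₀)·[C_r·log₁₀(σ'_p/σ'_0) + C_c·log₁₀(σ'_f/σ'_p)]
    = 3.3/2.1 × [0.068×log₁₀(44/34.28) + 0.2×log₁₀(79.019/44)]
    = 1.5714 × [0.007372 + 0.050856] = 0.0915 m

S_c ≈ 91.5 mm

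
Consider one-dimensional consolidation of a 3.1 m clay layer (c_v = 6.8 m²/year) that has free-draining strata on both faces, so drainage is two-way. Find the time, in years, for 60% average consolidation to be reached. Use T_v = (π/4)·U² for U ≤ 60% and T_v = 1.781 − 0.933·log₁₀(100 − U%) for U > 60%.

Drainage path length: H_d = H/2 = 1.55 m (double drainage).
U ≤ 60%: T_v = (π/4)·U² = (π/4)×0.6² = 0.28274.
t = T_v·H_d²/c_v = 0.28274×1.55²/6.8 = 0.09989 years.

t ≈ 0.0999 years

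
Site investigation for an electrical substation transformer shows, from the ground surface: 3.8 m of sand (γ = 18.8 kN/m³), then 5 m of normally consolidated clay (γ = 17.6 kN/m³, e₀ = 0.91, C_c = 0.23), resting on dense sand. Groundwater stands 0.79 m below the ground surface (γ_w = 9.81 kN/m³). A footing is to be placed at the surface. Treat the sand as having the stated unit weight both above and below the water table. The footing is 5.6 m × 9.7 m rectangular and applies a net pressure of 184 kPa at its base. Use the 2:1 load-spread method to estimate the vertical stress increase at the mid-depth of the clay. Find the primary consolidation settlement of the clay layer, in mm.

Mid-depth of clay below the ground surface: z = 3.8 + 5/2 = 6.3 m.
Total vertical stress at mid-clay: σ_v = 18.8×3.8 + 17.6×2.5 = 115.44 kPa.
Pore pressure: u = 9.81×(6.3 − 0.79) = 54.053 kPa.
Initial effective stress: σ'_0 = σ_v − u = 115.44 − 54.053 = 61.387 kPa.
Stress increase at mid-clay by the 2:1 spreading method:
Δσ = qBL/((B+z)(L+z)) = 184×5.6×9.7/((5.6+6.3)(9.7+6.3)) = 52.494 kPa
Final effective stress: σ'_f = σ'_0 + Δσ = 61.387 + 52.494 = 113.88 kPa.
Normally consolidated clay, so the full stress increment lies on the virgin compression line:
S_c = C_c·H/(1+e₀)·log₁₀(σ'_f/σ'_0) = 0.23×5/(1+0.91)×log₁₀(113.88/61.387)
    = 0.60209 × 0.26837 = 0.1616 m

S_c ≈ 162 mm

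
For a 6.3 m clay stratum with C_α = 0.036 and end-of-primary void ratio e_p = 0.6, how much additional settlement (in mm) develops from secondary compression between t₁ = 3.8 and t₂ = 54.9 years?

Secondary compression: S_s = C_α·H/(1+e_p)·log₁₀(t₂/t₁)
S_s = 0.036×6.3/(1+0.6)×log₁₀(54.9/3.8)
    = 0.1417 × 1.16 = 0.1644 m

S_s ≈ 164 mm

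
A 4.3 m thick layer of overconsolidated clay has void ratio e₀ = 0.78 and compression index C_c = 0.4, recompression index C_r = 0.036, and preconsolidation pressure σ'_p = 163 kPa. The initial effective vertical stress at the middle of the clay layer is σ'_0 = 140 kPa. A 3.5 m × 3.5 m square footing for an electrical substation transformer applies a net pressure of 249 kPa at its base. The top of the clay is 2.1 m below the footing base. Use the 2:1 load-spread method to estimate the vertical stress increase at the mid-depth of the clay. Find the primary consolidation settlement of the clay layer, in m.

S_c ≈ 0.0718 m

Mid-depth of clay below the footing base: z = 2.1 + 4.3/2 = 4.25 m.
Stress increase at mid-clay by the 2:1 spreading method:
Δσ = qBL/((B+z)(L+z)) = 249×3.5×3.5/((3.5+4.25)(3.5+4.25)) = 50.785 kPa
Final effective stress: σ'_f = 140 + 50.785 = 190.78 kPa.
σ'_f = 190.78 > σ'_p = 163 kPa, so the stress path crosses the preconsolidation pressure — recompression up to σ'_p, then virgin compression beyond:
S_c = H/(1+e₀)·[C_r·log₁₀(σ'_p/σ'_0) + C_c·log₁₀(σ'_f/σ'_p)]
    = 4.3/1.78 × [0.036×log₁₀(163/140) + 0.4×log₁₀(190.78/163)]
    = 2.4157 × [0.0023781 + 0.027338] = 0.07179 m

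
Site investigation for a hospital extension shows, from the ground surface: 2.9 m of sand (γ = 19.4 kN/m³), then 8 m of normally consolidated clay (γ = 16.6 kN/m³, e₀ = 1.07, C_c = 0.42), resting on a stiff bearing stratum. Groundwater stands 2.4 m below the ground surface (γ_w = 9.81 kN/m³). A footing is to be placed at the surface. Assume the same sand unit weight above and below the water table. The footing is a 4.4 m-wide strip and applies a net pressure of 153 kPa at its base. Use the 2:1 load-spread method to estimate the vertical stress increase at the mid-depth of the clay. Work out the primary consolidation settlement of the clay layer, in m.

S_c ≈ 0.398 m

Mid-depth of clay below the ground surface: z = 2.9 + 8/2 = 6.9 m.
Total vertical stress at mid-clay: σ_v = 19.4×2.9 + 16.6×4 = 122.66 kPa.
Pore pressure: u = 9.81×(6.9 − 2.4) = 44.145 kPa.
Initial effective stress: σ'_0 = σ_v − u = 122.66 − 44.145 = 78.515 kPa.
Stress increase at mid-clay by the 2:1 spreading method:
Δσ = qB/(B+z) = 153×4.4/(4.4+6.9) = 59.575 kPa
Final effective stress: σ'_f = σ'_0 + Δσ = 78.515 + 59.575 = 138.09 kPa.
Normally consolidated clay, so the full stress increment lies on the virgin compression line:
S_c = C_c·H/(1+e₀)·log₁₀(σ'_f/σ'_0) = 0.42×8/(1+1.07)×log₁₀(138.09/78.515)
    = 1.6232 × 0.24521 = 0.398 m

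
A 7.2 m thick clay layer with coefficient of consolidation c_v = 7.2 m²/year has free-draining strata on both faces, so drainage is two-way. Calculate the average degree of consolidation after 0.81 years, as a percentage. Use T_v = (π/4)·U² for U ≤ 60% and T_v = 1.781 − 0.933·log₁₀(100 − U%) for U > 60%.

Drainage path length: H_d = H/2 = 3.6 m (double drainage).
T_v = c_v·t/H_d² = 7.2×0.81/3.6² = 0.45.
T_v = 0.45 corresponds to the U > 60% branch:
U = 1 − 10^((1.781 − T_v)/0.933)/100 = 0.733

U ≈ 73.3 %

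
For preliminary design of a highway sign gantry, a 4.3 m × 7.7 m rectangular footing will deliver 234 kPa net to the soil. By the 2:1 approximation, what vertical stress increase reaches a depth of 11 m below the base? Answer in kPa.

By the 2:1 method the load spreads at 1 horizontal : 2 vertical, so at depth z the loaded area has grown by z in each plan dimension:
Δσ = qBL/((B+z)(L+z)) = 234×4.3×7.7/((4.3+11)(7.7+11)) = 27.08 kPa

Δσ_z ≈ 27.1 kPa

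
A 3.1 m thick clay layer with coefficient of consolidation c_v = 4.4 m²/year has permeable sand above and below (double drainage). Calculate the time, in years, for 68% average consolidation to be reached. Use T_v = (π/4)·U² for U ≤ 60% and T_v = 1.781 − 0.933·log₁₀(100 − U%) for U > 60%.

t ≈ 0.206 years

Drainage path length: H_d = H/2 = 1.55 m (double drainage).
U > 60%: T_v = 1.781 − 0.933·log₁₀(100 − 68) = 0.3767.
t = T_v·H_d²/c_v = 0.3767×1.55²/4.4 = 0.2057 years.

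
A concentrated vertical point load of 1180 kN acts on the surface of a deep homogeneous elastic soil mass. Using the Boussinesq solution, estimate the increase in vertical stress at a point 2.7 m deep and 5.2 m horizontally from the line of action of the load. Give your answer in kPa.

Δσ_z ≈ 1.61 kPa

Boussinesq vertical stress below a point load on an elastic half-space:
Δσ_z = 3P/(2πz²) · [1 + (r/z)²]^(−5/2)
r/z = 5.2/2.7 = 1.9259; [1+(r/z)²]^(−5/2) = 0.020779.
Δσ_z = 3×1180/(2π×2.7²) × 0.020779 = 77.285 × 0.020779 = 1.606 kPa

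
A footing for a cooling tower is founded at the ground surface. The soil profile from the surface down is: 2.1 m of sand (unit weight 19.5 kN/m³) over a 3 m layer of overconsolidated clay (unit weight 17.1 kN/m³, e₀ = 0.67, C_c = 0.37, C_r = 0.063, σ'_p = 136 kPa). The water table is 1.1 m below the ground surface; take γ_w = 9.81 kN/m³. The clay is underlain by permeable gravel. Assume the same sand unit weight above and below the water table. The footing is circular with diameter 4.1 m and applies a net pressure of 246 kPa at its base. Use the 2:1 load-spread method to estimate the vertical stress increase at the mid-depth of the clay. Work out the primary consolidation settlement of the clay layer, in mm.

Mid-depth of clay below the ground surface: z = 2.1 + 3/2 = 3.6 m.
Total vertical stress at mid-clay: σ_v = 19.5×2.1 + 17.1×1.5 = 66.6 kPa.
Pore pressure: u = 9.81×(3.6 − 1.1) = 24.525 kPa.
Initial effective stress: σ'_0 = σ_v − u = 66.6 − 24.525 = 42.075 kPa.
Stress increase at mid-clay by the 2:1 spreading method:
Δσ ≈ qD²/(D+z)² = 246×4.1²/(4.1+3.6)² = 69.746 kPa
Final effective stress: σ'_f = 42.075 + 69.746 = 111.82 kPa.
σ'_f = 111.82 ≤ σ'_p = 136 kPa, so the clay remains overconsolidated and only the recompression index applies:
S_c = C_r·H/(1+e₀)·log₁₀(σ'_f/σ'_0) = 0.063×3/1.67×log₁₀(111.82/42.075)
    = 0.11317 × 0.4245 = 0.04804 m

S_c ≈ 48 mm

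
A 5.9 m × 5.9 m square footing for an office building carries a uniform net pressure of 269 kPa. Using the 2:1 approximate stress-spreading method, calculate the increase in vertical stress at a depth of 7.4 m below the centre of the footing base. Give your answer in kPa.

Δσ_z ≈ 52.9 kPa

By the 2:1 method the load spreads at 1 horizontal : 2 vertical, so at depth z the loaded area has grown by z in each plan dimension:
Δσ = qBL/((B+z)(L+z)) = 269×5.9×5.9/((5.9+7.4)(5.9+7.4)) = 52.936 kPa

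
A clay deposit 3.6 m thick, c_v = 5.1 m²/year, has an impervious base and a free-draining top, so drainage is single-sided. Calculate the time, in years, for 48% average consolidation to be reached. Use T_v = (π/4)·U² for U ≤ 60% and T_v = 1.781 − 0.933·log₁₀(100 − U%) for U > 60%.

t ≈ 0.46 years

Drainage path length: H_d = H = 3.6 m (single drainage).
U ≤ 60%: T_v = (π/4)·U² = (π/4)×0.48² = 0.18096.
t = T_v·H_d²/c_v = 0.18096×3.6²/5.1 = 0.4599 years.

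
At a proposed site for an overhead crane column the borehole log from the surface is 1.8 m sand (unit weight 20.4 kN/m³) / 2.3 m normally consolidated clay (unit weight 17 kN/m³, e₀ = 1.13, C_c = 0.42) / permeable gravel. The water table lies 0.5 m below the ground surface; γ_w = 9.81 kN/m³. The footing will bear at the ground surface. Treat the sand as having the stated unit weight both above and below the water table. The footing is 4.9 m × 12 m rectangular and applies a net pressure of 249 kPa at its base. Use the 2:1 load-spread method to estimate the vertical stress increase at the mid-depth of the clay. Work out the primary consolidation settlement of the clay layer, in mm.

S_c ≈ 312 mm

Mid-depth of clay below the ground surface: z = 1.8 + 2.3/2 = 2.95 m.
Total vertical stress at mid-clay: σ_v = 20.4×1.8 + 17×1.15 = 56.27 kPa.
Pore pressure: u = 9.81×(2.95 − 0.5) = 24.035 kPa.
Initial effective stress: σ'_0 = σ_v − u = 56.27 − 24.035 = 32.235 kPa.
Stress increase at mid-clay by the 2:1 spreading method:
Δσ = qBL/((B+z)(L+z)) = 249×4.9×12/((4.9+2.95)(12+2.95)) = 124.76 kPa
Final effective stress: σ'_f = σ'_0 + Δσ = 32.235 + 124.76 = 157 kPa.
Normally consolidated clay, so the full stress increment lies on the virgin compression line:
S_c = C_c·H/(1+e₀)·log₁₀(σ'_f/σ'_0) = 0.42×2.3/(1+1.13)×log₁₀(157/32.235)
    = 0.45352 × 0.68757 = 0.3118 m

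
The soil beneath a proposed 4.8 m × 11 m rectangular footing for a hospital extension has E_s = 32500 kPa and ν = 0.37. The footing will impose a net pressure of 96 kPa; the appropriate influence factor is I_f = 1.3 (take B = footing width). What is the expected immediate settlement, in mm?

Immediate (elastic) settlement: S_e = q·B·(1−ν²)/E_s · I_f.
S_e = 96 × 4.8 × (1 − 0.37²) / 32500 × 1.3
    = 96 × 4.8 × 0.8631 / 32500 × 1.3
    = 0.01591 m = 15.91 mm

S_e ≈ 15.9 mm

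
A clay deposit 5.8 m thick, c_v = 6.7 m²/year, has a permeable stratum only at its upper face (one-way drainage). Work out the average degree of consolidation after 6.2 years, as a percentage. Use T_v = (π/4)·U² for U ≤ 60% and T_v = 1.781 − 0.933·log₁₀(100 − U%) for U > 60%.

U ≈ 96.2 %

Drainage path length: H_d = H = 5.8 m (single drainage).
T_v = c_v·t/H_d² = 6.7×6.2/5.8² = 1.2348.
T_v = 1.2348 corresponds to the U > 60% branch:
U = 1 − 10^((1.781 − T_v)/0.933)/100 = 0.9615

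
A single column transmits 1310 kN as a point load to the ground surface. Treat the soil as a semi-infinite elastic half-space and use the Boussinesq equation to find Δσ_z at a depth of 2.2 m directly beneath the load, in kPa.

Boussinesq vertical stress below a point load on an elastic half-space:
Δσ_z = 3P/(2πz²) · [1 + (r/z)²]^(−5/2)
r/z = 0/2.2 = 0; [1+(r/z)²]^(−5/2) = 1.
Δσ_z = 3×1310/(2π×2.2²) × 1 = 129.23 × 1 = 129.2 kPa

Δσ_z ≈ 129 kPa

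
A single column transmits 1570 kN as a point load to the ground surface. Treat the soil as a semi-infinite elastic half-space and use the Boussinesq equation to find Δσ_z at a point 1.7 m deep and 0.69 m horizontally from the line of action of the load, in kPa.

Δσ_z ≈ 177 kPa

Boussinesq vertical stress below a point load on an elastic half-space:
Δσ_z = 3P/(2πz²) · [1 + (r/z)²]^(−5/2)
r/z = 0.69/1.7 = 0.40588; [1+(r/z)²]^(−5/2) = 0.68301.
Δσ_z = 3×1570/(2π×1.7²) × 0.68301 = 259.38 × 0.68301 = 177.2 kPa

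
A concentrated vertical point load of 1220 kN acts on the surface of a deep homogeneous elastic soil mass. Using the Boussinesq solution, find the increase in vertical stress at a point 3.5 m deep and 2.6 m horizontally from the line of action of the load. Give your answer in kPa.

Boussinesq vertical stress below a point load on an elastic half-space:
Δσ_z = 3P/(2πz²) · [1 + (r/z)²]^(−5/2)
r/z = 2.6/3.5 = 0.74286; [1+(r/z)²]^(−5/2) = 0.33334.
Δσ_z = 3×1220/(2π×3.5²) × 0.33334 = 47.552 × 0.33334 = 15.85 kPa

Δσ_z ≈ 15.9 kPa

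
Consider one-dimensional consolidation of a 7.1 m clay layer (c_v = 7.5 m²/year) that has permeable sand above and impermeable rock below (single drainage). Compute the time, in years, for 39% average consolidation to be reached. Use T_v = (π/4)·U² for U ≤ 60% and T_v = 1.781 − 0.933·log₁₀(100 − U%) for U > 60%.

Drainage path length: H_d = H = 7.1 m (single drainage).
U ≤ 60%: T_v = (π/4)·U² = (π/4)×0.39² = 0.11946.
t = T_v·H_d²/c_v = 0.11946×7.1²/7.5 = 0.8029 years.

t ≈ 0.803 years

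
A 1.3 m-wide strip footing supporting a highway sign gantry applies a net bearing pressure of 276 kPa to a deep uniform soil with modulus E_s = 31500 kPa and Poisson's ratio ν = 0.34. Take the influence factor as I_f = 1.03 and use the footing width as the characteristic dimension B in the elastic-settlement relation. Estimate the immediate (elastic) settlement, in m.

S_e ≈ 0.0104 m

Immediate (elastic) settlement: S_e = q·B·(1−ν²)/E_s · I_f.
S_e = 276 × 1.3 × (1 − 0.34²) / 31500 × 1.03
    = 276 × 1.3 × 0.8844 / 31500 × 1.03
    = 0.01038 m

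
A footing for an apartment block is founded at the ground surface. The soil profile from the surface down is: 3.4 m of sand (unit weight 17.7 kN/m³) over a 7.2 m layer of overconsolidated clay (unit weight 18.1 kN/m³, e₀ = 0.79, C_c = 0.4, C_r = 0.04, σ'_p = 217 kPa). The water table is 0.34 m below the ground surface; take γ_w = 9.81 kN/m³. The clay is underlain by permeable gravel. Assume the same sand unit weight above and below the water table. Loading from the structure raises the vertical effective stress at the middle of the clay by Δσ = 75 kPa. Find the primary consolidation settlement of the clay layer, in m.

S_c ≈ 0.0567 m

Mid-depth of clay below the ground surface: z = 3.4 + 7.2/2 = 7 m.
Total vertical stress at mid-clay: σ_v = 17.7×3.4 + 18.1×3.6 = 125.34 kPa.
Pore pressure: u = 9.81×(7 − 0.34) = 65.335 kPa.
Initial effective stress: σ'_0 = σ_v − u = 125.34 − 65.335 = 60.005 kPa.
Final effective stress: σ'_f = 60.005 + 75 = 135 kPa.
σ'_f = 135 ≤ σ'_p = 217 kPa, so the clay remains overconsolidated and only the recompression index applies:
S_c = C_r·H/(1+e₀)·log₁₀(σ'_f/σ'_0) = 0.04×7.2/1.79×log₁₀(135/60.005)
    = 0.16089 × 0.35215 = 0.05666 m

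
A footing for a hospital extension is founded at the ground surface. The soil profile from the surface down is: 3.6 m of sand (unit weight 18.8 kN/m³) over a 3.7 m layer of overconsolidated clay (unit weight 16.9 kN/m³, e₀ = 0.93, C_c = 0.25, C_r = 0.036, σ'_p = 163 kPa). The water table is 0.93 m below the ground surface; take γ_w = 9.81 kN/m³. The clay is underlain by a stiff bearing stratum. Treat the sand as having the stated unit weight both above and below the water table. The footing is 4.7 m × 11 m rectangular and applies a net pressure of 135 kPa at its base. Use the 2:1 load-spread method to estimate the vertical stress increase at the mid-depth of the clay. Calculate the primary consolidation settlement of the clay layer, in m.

S_c ≈ 0.017 m

Mid-depth of clay below the ground surface: z = 3.6 + 3.7/2 = 5.45 m.
Total vertical stress at mid-clay: σ_v = 18.8×3.6 + 16.9×1.85 = 98.945 kPa.
Pore pressure: u = 9.81×(5.45 − 0.93) = 44.341 kPa.
Initial effective stress: σ'_0 = σ_v − u = 98.945 − 44.341 = 54.604 kPa.
Stress increase at mid-clay by the 2:1 spreading method:
Δσ = qBL/((B+z)(L+z)) = 135×4.7×11/((4.7+5.45)(11+5.45)) = 41.802 kPa
Final effective stress: σ'_f = 54.604 + 41.802 = 96.406 kPa.
σ'_f = 96.406 ≤ σ'_p = 163 kPa, so the clay remains overconsolidated and only the recompression index applies:
S_c = C_r·H/(1+e₀)·log₁₀(σ'_f/σ'_0) = 0.036×3.7/1.93×log₁₀(96.406/54.604)
    = 0.069016 × 0.24688 = 0.01704 m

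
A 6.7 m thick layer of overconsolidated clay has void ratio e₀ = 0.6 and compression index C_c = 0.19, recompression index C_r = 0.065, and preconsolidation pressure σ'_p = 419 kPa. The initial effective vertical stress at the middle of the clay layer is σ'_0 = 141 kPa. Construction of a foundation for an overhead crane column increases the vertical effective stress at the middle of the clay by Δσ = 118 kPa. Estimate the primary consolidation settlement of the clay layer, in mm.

Final effective stress: σ'_f = 141 + 118 = 259 kPa.
σ'_f = 259 ≤ σ'_p = 419 kPa, so the clay remains overconsolidated and only the recompression index applies:
S_c = C_r·H/(1+e₀)·log₁₀(σ'_f/σ'_0) = 0.065×6.7/1.6×log₁₀(259/141)
    = 0.27219 × 0.26408 = 0.07188 m

S_c ≈ 71.9 mm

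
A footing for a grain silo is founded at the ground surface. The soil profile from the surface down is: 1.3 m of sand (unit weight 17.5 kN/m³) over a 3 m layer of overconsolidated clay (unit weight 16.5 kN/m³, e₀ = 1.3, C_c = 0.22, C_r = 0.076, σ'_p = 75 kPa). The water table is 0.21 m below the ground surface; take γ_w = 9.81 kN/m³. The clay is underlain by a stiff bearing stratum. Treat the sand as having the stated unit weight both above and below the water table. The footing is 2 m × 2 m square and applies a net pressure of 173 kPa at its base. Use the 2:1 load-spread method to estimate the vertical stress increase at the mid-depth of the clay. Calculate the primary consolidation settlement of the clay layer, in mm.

S_c ≈ 37 mm

Mid-depth of clay below the ground surface: z = 1.3 + 3/2 = 2.8 m.
Total vertical stress at mid-clay: σ_v = 17.5×1.3 + 16.5×1.5 = 47.5 kPa.
Pore pressure: u = 9.81×(2.8 − 0.21) = 25.408 kPa.
Initial effective stress: σ'_0 = σ_v − u = 47.5 − 25.408 = 22.092 kPa.
Stress increase at mid-clay by the 2:1 spreading method:
Δσ = qBL/((B+z)(L+z)) = 173×2×2/((2+2.8)(2+2.8)) = 30.035 kPa
Final effective stress: σ'_f = 22.092 + 30.035 = 52.127 kPa.
σ'_f = 52.127 ≤ σ'_p = 75 kPa, so the clay remains overconsolidated and only the recompression index applies:
S_c = C_r·H/(1+e₀)·log₁₀(σ'_f/σ'_0) = 0.076×3/2.3×log₁₀(52.127/22.092)
    = 0.099127 × 0.37283 = 0.03696 m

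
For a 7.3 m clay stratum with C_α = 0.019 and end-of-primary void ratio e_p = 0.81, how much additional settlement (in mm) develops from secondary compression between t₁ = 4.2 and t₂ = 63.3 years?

Secondary compression: S_s = C_α·H/(1+e_p)·log₁₀(t₂/t₁)
S_s = 0.019×7.3/(1+0.81)×log₁₀(63.3/4.2)
    = 0.07663 × 1.178 = 0.09028 m

S_s ≈ 90.3 mm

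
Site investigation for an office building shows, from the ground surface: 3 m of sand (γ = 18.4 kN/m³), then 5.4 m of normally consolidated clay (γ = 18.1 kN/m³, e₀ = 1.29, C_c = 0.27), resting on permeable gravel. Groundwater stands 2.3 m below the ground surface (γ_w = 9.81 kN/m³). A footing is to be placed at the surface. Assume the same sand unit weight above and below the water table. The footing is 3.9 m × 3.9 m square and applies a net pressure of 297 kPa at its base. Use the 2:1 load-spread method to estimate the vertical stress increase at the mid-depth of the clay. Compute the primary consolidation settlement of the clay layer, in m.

S_c ≈ 0.146 m

Mid-depth of clay below the ground surface: z = 3 + 5.4/2 = 5.7 m.
Total vertical stress at mid-clay: σ_v = 18.4×3 + 18.1×2.7 = 104.07 kPa.
Pore pressure: u = 9.81×(5.7 − 2.3) = 33.354 kPa.
Initial effective stress: σ'_0 = σ_v − u = 104.07 − 33.354 = 70.716 kPa.
Stress increase at mid-clay by the 2:1 spreading method:
Δσ = qBL/((B+z)(L+z)) = 297×3.9×3.9/((3.9+5.7)(3.9+5.7)) = 49.017 kPa
Final effective stress: σ'_f = σ'_0 + Δσ = 70.716 + 49.017 = 119.73 kPa.
Normally consolidated clay, so the full stress increment lies on the virgin compression line:
S_c = C_c·H/(1+e₀)·log₁₀(σ'_f/σ'_0) = 0.27×5.4/(1+1.29)×log₁₀(119.73/70.716)
    = 0.63668 × 0.22869 = 0.1456 m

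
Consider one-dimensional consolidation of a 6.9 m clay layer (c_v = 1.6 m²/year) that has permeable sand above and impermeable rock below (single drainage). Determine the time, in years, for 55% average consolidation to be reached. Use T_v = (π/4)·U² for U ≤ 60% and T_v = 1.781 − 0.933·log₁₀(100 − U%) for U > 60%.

t ≈ 7.07 years

Drainage path length: H_d = H = 6.9 m (single drainage).
U ≤ 60%: T_v = (π/4)·U² = (π/4)×0.55² = 0.23758.
t = T_v·H_d²/c_v = 0.23758×6.9²/1.6 = 7.069 years.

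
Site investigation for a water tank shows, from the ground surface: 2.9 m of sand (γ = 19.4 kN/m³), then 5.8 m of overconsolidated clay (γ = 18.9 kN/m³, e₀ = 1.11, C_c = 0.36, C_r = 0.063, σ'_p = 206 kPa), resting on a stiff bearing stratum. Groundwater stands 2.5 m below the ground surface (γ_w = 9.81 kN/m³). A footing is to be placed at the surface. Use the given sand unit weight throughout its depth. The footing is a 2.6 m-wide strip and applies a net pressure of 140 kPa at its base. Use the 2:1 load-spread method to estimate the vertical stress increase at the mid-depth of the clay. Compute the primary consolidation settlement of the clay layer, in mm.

S_c ≈ 33 mm

Mid-depth of clay below the ground surface: z = 2.9 + 5.8/2 = 5.8 m.
Total vertical stress at mid-clay: σ_v = 19.4×2.9 + 18.9×2.9 = 111.07 kPa.
Pore pressure: u = 9.81×(5.8 − 2.5) = 32.373 kPa.
Initial effective stress: σ'_0 = σ_v − u = 111.07 − 32.373 = 78.697 kPa.
Stress increase at mid-clay by the 2:1 spreading method:
Δσ = qB/(B+z) = 140×2.6/(2.6+5.8) = 43.333 kPa
Final effective stress: σ'_f = 78.697 + 43.333 = 122.03 kPa.
σ'_f = 122.03 ≤ σ'_p = 206 kPa, so the clay remains overconsolidated and only the recompression index applies:
S_c = C_r·H/(1+e₀)·log₁₀(σ'_f/σ'_0) = 0.063×5.8/2.11×log₁₀(122.03/78.697)
    = 0.17317 × 0.19051 = 0.03299 m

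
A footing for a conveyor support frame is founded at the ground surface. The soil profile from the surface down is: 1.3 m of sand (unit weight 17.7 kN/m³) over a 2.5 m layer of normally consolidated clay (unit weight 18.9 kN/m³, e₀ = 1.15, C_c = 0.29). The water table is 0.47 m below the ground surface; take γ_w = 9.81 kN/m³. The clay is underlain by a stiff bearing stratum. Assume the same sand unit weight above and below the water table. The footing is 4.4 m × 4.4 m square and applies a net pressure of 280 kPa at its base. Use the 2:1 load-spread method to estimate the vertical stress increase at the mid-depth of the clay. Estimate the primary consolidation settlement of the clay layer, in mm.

Mid-depth of clay below the ground surface: z = 1.3 + 2.5/2 = 2.55 m.
Total vertical stress at mid-clay: σ_v = 17.7×1.3 + 18.9×1.25 = 46.635 kPa.
Pore pressure: u = 9.81×(2.55 − 0.47) = 20.405 kPa.
Initial effective stress: σ'_0 = σ_v − u = 46.635 − 20.405 = 26.23 kPa.
Stress increase at mid-clay by the 2:1 spreading method:
Δσ = qBL/((B+z)(L+z)) = 280×4.4×4.4/((4.4+2.55)(4.4+2.55)) = 112.23 kPa
Final effective stress: σ'_f = σ'_0 + Δσ = 26.23 + 112.23 = 138.46 kPa.
Normally consolidated clay, so the full stress increment lies on the virgin compression line:
S_c = C_c·H/(1+e₀)·log₁₀(σ'_f/σ'_0) = 0.29×2.5/(1+1.15)×log₁₀(138.46/26.23)
    = 0.33721 × 0.72253 = 0.2436 m

S_c ≈ 244 mm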